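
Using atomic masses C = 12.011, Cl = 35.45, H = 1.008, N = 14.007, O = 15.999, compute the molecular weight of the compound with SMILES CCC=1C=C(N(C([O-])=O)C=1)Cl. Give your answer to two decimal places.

Molecular formula: C7H7ClNO2-.
M = 7×12.011 + 1×35.45 + 7×1.008 + 1×14.007 + 2×15.999 = 172.59 g/mol.

172.59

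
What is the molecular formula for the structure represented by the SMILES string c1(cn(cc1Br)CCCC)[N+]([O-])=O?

C8H11BrN2O2

Heavy atoms from the SMILES: 1 Br, 8 C, 2 N, 2 O.
Implicit hydrogens by atom environment:
  3 × C: 2 H each → 6
  2 × C (aromatic): 1 H each → 2
  2 × C (aromatic): no H
  1 × Br: no H
  1 × C: 3 H
  1 × N (aromatic): no H
  1 × N (charge +1): no H
  1 × O: no H
  1 × O (charge -1): no H
  Total hydrogens = 11.
Molecular formula: C8H11BrN2O2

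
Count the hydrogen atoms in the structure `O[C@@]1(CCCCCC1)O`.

Hydrogens are implicit in SMILES; fill each atom to its normal valence:
  6 × C: 2 H each → 12
  2 × O: 1 H each → 2
  1 × C: no H
  Total hydrogens = 14.

14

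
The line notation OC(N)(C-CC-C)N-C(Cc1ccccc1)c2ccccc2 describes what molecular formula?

Heavy atoms from the SMILES: 19 C, 2 N, 1 O.
Implicit hydrogens by atom environment:
  10 × C (aromatic): 1 H each → 10
  4 × C: 2 H each → 8
  2 × C (aromatic): no H
  1 × C: 3 H
  1 × C: 1 H
  1 × C: no H
  1 × N: 2 H
  1 × N: 1 H
  1 × O: 1 H
  Total hydrogens = 26.
Molecular formula: C19H26N2O

C19H26N2O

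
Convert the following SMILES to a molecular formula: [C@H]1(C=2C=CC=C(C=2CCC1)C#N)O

Heavy atoms from the SMILES: 11 C, 1 N, 1 O.
Implicit hydrogens by atom environment:
  3 × C: 2 H each → 6
  3 × C (aromatic): 1 H each → 3
  3 × C (aromatic): no H
  1 × C: 1 H
  1 × C: no H
  1 × N: no H
  1 × O: 1 H
  Total hydrogens = 11.
Molecular formula: C11H11NO

C11H11NO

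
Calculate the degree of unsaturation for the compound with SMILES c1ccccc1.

Molecular formula from the SMILES: C6H6.
DoU = (2C + 2 + N − H − X)/2 = (2·6 + 2 + 0 − 6 − 0)/2 = 8/2 = 4.
(Structurally: 1 ring(s) + 3 π bond(s) = 4.)

4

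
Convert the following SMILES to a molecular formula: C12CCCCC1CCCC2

C10H18

Heavy atoms from the SMILES: 10 C.
Implicit hydrogens by atom environment:
  8 × C: 2 H each → 16
  2 × C: 1 H each → 2
  Total hydrogens = 18.
Molecular formula: C10H18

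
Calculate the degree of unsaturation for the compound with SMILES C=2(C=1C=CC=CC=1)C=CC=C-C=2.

8

Molecular formula from the SMILES: C12H10.
DoU = (2C + 2 + N − H − X)/2 = (2·12 + 2 + 0 − 10 − 0)/2 = 16/2 = 8.
(Structurally: 2 ring(s) + 6 π bond(s) = 8.)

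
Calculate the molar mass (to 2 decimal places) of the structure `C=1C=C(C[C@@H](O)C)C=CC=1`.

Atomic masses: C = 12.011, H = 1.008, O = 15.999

Molecular formula: C9H12O.
M = 9×12.011 + 12×1.008 + 1×15.999 = 136.19 g/mol.

136.19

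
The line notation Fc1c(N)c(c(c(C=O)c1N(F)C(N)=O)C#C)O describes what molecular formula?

C10H7F2N3O3

Heavy atoms from the SMILES: 10 C, 2 F, 3 N, 3 O.
Implicit hydrogens by atom environment:
  6 × C (aromatic): no H
  2 × C: 1 H each → 2
  2 × C: no H
  2 × F: no H
  2 × N: 2 H each → 4
  2 × O: no H
  1 × N: no H
  1 × O: 1 H
  Total hydrogens = 7.
Molecular formula: C10H7F2N3O3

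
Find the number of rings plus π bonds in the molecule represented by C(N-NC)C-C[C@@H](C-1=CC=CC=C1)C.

4

Molecular formula from the SMILES: C12H20N2.
DoU = (2C + 2 + N − H − X)/2 = (2·12 + 2 + 2 − 20 − 0)/2 = 8/2 = 4.
(Structurally: 1 ring(s) + 3 π bond(s) = 4.)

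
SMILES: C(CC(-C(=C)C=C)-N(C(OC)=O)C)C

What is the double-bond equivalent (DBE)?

3

Molecular formula from the SMILES: C11H19NO2.
DoU = (2C + 2 + N − H − X)/2 = (2·11 + 2 + 1 − 19 − 0)/2 = 6/2 = 3.
(Structurally: 0 ring(s) + 3 π bond(s) = 3.)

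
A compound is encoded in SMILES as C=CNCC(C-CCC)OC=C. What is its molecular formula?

C10H19NO

Heavy atoms from the SMILES: 10 C, 1 N, 1 O.
Implicit hydrogens by atom environment:
  6 × C: 2 H each → 12
  3 × C: 1 H each → 3
  1 × C: 3 H
  1 × N: 1 H
  1 × O: no H
  Total hydrogens = 19.
Molecular formula: C10H19NO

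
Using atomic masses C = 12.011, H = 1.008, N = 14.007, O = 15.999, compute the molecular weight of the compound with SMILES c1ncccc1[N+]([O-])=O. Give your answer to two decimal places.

Molecular formula: C5H4N2O2.
M = 5×12.011 + 4×1.008 + 2×14.007 + 2×15.999 = 124.10 g/mol.

124.10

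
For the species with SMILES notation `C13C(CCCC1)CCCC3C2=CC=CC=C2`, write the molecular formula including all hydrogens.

C16H22

Heavy atoms from the SMILES: 16 C.
Implicit hydrogens by atom environment:
  7 × C: 2 H each → 14
  5 × C (aromatic): 1 H each → 5
  3 × C: 1 H each → 3
  1 × C (aromatic): no H
  Total hydrogens = 22.
Molecular formula: C16H22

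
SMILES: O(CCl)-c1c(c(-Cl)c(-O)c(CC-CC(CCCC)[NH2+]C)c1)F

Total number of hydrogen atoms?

Hydrogens are implicit in SMILES; fill each atom to its normal valence:
  7 × C: 2 H each → 14
  5 × C (aromatic): no H
  2 × C: 3 H each → 6
  2 × Cl: no H
  1 × C (aromatic): 1 H
  1 × C: 1 H
  1 × F: no H
  1 × N (charge +1): 2 H
  1 × O: 1 H
  1 × O: no H
  Total hydrogens = 25.

25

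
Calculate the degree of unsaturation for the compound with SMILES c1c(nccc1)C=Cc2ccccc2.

9

Molecular formula from the SMILES: C13H11N.
DoU = (2C + 2 + N − H − X)/2 = (2·13 + 2 + 1 − 11 − 0)/2 = 18/2 = 9.
(Structurally: 2 ring(s) + 7 π bond(s) = 9.)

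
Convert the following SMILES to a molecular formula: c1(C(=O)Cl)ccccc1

Heavy atoms from the SMILES: 7 C, 1 Cl, 1 O.
Implicit hydrogens by atom environment:
  5 × C (aromatic): 1 H each → 5
  1 × C (aromatic): no H
  1 × C: no H
  1 × Cl: no H
  1 × O: no H
  Total hydrogens = 5.
Molecular formula: C7H5ClO

C7H5ClO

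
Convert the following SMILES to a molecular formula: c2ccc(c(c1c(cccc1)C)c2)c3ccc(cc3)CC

C21H20

Heavy atoms from the SMILES: 21 C.
Implicit hydrogens by atom environment:
  12 × C (aromatic): 1 H each → 12
  6 × C (aromatic): no H
  2 × C: 3 H each → 6
  1 × C: 2 H
  Total hydrogens = 20.
Molecular formula: C21H20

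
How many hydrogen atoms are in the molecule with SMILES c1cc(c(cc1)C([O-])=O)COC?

Hydrogens are implicit in SMILES; fill each atom to its normal valence:
  4 × C (aromatic): 1 H each → 4
  2 × C (aromatic): no H
  2 × O: no H
  1 × C: 3 H
  1 × C: 2 H
  1 × C: no H
  1 × O (charge -1): no H
  Total hydrogens = 9.

9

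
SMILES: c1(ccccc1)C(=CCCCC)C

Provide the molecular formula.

Heavy atoms from the SMILES: 13 C.
Implicit hydrogens by atom environment:
  5 × C (aromatic): 1 H each → 5
  3 × C: 2 H each → 6
  2 × C: 3 H each → 6
  1 × C: 1 H
  1 × C: no H
  1 × C (aromatic): no H
  Total hydrogens = 18.
Molecular formula: C13H18

C13H18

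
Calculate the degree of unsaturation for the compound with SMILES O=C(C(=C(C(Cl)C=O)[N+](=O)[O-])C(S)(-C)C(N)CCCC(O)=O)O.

5

Molecular formula from the SMILES: C12H17ClN2O7S.
DoU = (2C + 2 + N − H − X)/2 = (2·12 + 2 + 2 − 17 − 1)/2 = 10/2 = 5.
(Structurally: 0 ring(s) + 5 π bond(s) = 5.)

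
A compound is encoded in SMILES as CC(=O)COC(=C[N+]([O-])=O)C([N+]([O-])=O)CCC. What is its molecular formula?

C9H14N2O6

Heavy atoms from the SMILES: 9 C, 2 N, 6 O.
Implicit hydrogens by atom environment:
  4 × O: no H
  3 × C: 2 H each → 6
  2 × C: 3 H each → 6
  2 × C: 1 H each → 2
  2 × C: no H
  2 × N (charge +1): no H
  2 × O (charge -1): no H
  Total hydrogens = 14.
Molecular formula: C9H14N2O6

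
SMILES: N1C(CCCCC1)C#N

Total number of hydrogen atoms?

Hydrogens are implicit in SMILES; fill each atom to its normal valence:
  5 × C: 2 H each → 10
  1 × C: 1 H
  1 × C: no H
  1 × N: 1 H
  1 × N: no H
  Total hydrogens = 12.

12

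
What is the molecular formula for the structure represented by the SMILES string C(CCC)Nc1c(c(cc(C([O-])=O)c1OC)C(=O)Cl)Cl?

C13H14Cl2NO4-

Heavy atoms from the SMILES: 13 C, 2 Cl, 1 N, 4 O.
Implicit hydrogens by atom environment:
  5 × C (aromatic): no H
  3 × C: 2 H each → 6
  3 × O: no H
  2 × C: 3 H each → 6
  2 × C: no H
  2 × Cl: no H
  1 × C (aromatic): 1 H
  1 × N: 1 H
  1 × O (charge -1): no H
  Total hydrogens = 14.
Net charge -1.
Molecular formula: C13H14Cl2NO4-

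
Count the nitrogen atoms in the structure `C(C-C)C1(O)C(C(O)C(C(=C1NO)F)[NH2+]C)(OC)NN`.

4

The symbol for nitrogen appears 4 times in the SMILES.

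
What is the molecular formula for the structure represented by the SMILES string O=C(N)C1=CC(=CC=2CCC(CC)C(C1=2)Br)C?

C14H18BrNO

Heavy atoms from the SMILES: 1 Br, 14 C, 1 N, 1 O.
Implicit hydrogens by atom environment:
  4 × C (aromatic): no H
  3 × C: 2 H each → 6
  2 × C: 3 H each → 6
  2 × C (aromatic): 1 H each → 2
  2 × C: 1 H each → 2
  1 × Br: no H
  1 × C: no H
  1 × N: 2 H
  1 × O: no H
  Total hydrogens = 18.
Molecular formula: C14H18BrNO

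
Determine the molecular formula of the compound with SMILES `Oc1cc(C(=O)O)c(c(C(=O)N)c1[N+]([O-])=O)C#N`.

Heavy atoms from the SMILES: 9 C, 3 N, 6 O.
Implicit hydrogens by atom environment:
  5 × C (aromatic): no H
  3 × C: no H
  3 × O: no H
  2 × O: 1 H each → 2
  1 × C (aromatic): 1 H
  1 × N: 2 H
  1 × N: no H
  1 × N (charge +1): no H
  1 × O (charge -1): no H
  Total hydrogens = 5.
Molecular formula: C9H5N3O6

C9H5N3O6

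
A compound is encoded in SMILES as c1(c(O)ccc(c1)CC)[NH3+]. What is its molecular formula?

C8H12NO+

Heavy atoms from the SMILES: 8 C, 1 N, 1 O.
Implicit hydrogens by atom environment:
  3 × C (aromatic): 1 H each → 3
  3 × C (aromatic): no H
  1 × C: 3 H
  1 × C: 2 H
  1 × N (charge +1): 3 H
  1 × O: 1 H
  Total hydrogens = 12.
Net charge +1.
Molecular formula: C8H12NO+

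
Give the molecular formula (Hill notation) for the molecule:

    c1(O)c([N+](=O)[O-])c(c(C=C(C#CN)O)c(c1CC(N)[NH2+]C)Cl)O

Heavy atoms from the SMILES: 13 C, 1 Cl, 4 N, 5 O.
Implicit hydrogens by atom environment:
  6 × C (aromatic): no H
  3 × C: no H
  3 × O: 1 H each → 3
  2 × C: 1 H each → 2
  2 × N: 2 H each → 4
  1 × C: 3 H
  1 × C: 2 H
  1 × Cl: no H
  1 × N (charge +1): 2 H
  1 × N (charge +1): no H
  1 × O: no H
  1 × O (charge -1): no H
  Total hydrogens = 16.
Net charge +1.
Molecular formula: C13H16ClN4O5+

C13H16ClN4O5+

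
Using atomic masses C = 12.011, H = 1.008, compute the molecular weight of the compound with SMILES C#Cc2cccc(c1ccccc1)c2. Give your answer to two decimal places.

Molecular formula: C14H10.
M = 14×12.011 + 10×1.008 = 178.23 g/mol.

178.23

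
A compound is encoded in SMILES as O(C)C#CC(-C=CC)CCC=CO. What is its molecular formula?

Heavy atoms from the SMILES: 11 C, 2 O.
Implicit hydrogens by atom environment:
  5 × C: 1 H each → 5
  2 × C: 3 H each → 6
  2 × C: 2 H each → 4
  2 × C: no H
  1 × O: 1 H
  1 × O: no H
  Total hydrogens = 16.
Molecular formula: C11H16O2

C11H16O2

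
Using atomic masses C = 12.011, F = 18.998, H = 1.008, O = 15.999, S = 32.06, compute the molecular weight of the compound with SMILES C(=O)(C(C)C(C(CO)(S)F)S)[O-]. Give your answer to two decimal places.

213.26

Molecular formula: C6H10FO3S2-.
M = 6×12.011 + 1×18.998 + 10×1.008 + 3×15.999 + 2×32.06 = 213.26 g/mol.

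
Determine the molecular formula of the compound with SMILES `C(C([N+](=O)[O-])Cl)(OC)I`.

Heavy atoms from the SMILES: 3 C, 1 Cl, 1 I, 1 N, 3 O.
Implicit hydrogens by atom environment:
  2 × C: 1 H each → 2
  2 × O: no H
  1 × C: 3 H
  1 × Cl: no H
  1 × I: no H
  1 × N (charge +1): no H
  1 × O (charge -1): no H
  Total hydrogens = 5.
Molecular formula: C3H5ClINO3

C3H5ClINO3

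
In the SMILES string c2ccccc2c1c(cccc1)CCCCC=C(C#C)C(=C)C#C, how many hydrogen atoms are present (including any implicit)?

Hydrogens are implicit in SMILES; fill each atom to its normal valence:
  9 × C (aromatic): 1 H each → 9
  5 × C: 2 H each → 10
  4 × C: no H
  3 × C: 1 H each → 3
  3 × C (aromatic): no H
  Total hydrogens = 22.

22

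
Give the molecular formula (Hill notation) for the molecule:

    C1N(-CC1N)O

C3H8N2O

Heavy atoms from the SMILES: 3 C, 2 N, 1 O.
Implicit hydrogens by atom environment:
  2 × C: 2 H each → 4
  1 × C: 1 H
  1 × N: 2 H
  1 × N: no H
  1 × O: 1 H
  Total hydrogens = 8.
Molecular formula: C3H8N2O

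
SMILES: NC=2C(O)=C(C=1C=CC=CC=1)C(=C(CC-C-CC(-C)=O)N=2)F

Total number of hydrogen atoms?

19

Hydrogens are implicit in SMILES; fill each atom to its normal valence:
  6 × C (aromatic): no H
  5 × C (aromatic): 1 H each → 5
  4 × C: 2 H each → 8
  1 × C: 3 H
  1 × C: no H
  1 × F: no H
  1 × N: 2 H
  1 × N (aromatic): no H
  1 × O: 1 H
  1 × O: no H
  Total hydrogens = 19.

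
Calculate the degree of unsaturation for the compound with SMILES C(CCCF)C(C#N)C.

2

Molecular formula from the SMILES: C7H12FN.
DoU = (2C + 2 + N − H − X)/2 = (2·7 + 2 + 1 − 12 − 1)/2 = 4/2 = 2.
(Structurally: 0 ring(s) + 2 π bond(s) = 2.)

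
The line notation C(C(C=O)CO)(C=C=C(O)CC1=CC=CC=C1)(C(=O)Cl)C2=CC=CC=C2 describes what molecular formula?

Heavy atoms from the SMILES: 21 C, 1 Cl, 4 O.
Implicit hydrogens by atom environment:
  10 × C (aromatic): 1 H each → 10
  4 × C: no H
  3 × C: 1 H each → 3
  2 × C: 2 H each → 4
  2 × C (aromatic): no H
  2 × O: 1 H each → 2
  2 × O: no H
  1 × Cl: no H
  Total hydrogens = 19.
Molecular formula: C21H19ClO4

C21H19ClO4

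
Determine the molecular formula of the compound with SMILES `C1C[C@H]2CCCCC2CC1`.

Heavy atoms from the SMILES: 10 C.
Implicit hydrogens by atom environment:
  8 × C: 2 H each → 16
  2 × C: 1 H each → 2
  Total hydrogens = 18.
Molecular formula: C10H18

C10H18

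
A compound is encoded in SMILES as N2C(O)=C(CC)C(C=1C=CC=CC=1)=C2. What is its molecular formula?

Heavy atoms from the SMILES: 12 C, 1 N, 1 O.
Implicit hydrogens by atom environment:
  6 × C (aromatic): 1 H each → 6
  4 × C (aromatic): no H
  1 × C: 3 H
  1 × C: 2 H
  1 × N (aromatic): 1 H
  1 × O: 1 H
  Total hydrogens = 13.
Molecular formula: C12H13NO

C12H13NO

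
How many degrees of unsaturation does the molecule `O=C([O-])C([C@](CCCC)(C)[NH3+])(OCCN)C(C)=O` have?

Molecular formula from the SMILES: C12H24N2O4.
DoU = (2C + 2 + N − H − X)/2 = (2·12 + 2 + 2 − 24 − 0)/2 = 4/2 = 2.
(Structurally: 0 ring(s) + 2 π bond(s) = 2.)

2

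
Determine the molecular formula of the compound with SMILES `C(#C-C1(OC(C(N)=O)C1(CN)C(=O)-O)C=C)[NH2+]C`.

Heavy atoms from the SMILES: 11 C, 3 N, 4 O.
Implicit hydrogens by atom environment:
  6 × C: no H
  3 × O: no H
  2 × C: 2 H each → 4
  2 × C: 1 H each → 2
  2 × N: 2 H each → 4
  1 × C: 3 H
  1 × N (charge +1): 2 H
  1 × O: 1 H
  Total hydrogens = 16.
Net charge +1.
Molecular formula: C11H16N3O4+

C11H16N3O4+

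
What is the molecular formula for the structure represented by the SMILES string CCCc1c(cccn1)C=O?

C9H11NO

Heavy atoms from the SMILES: 9 C, 1 N, 1 O.
Implicit hydrogens by atom environment:
  3 × C (aromatic): 1 H each → 3
  2 × C: 2 H each → 4
  2 × C (aromatic): no H
  1 × C: 3 H
  1 × C: 1 H
  1 × N (aromatic): no H
  1 × O: no H
  Total hydrogens = 11.
Molecular formula: C9H11NO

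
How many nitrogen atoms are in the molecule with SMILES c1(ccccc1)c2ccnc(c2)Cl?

The symbol for nitrogen appears 1 time in the SMILES.

1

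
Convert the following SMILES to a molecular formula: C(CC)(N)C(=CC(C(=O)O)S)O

C7H13NO3S

Heavy atoms from the SMILES: 7 C, 1 N, 3 O, 1 S.
Implicit hydrogens by atom environment:
  3 × C: 1 H each → 3
  2 × C: no H
  2 × O: 1 H each → 2
  1 × C: 3 H
  1 × C: 2 H
  1 × N: 2 H
  1 × O: no H
  1 × S: 1 H
  Total hydrogens = 13.
Molecular formula: C7H13NO3S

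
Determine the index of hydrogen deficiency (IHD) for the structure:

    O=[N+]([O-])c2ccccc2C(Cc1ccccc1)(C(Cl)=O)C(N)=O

Molecular formula from the SMILES: C16H13ClN2O4.
DoU = (2C + 2 + N − H − X)/2 = (2·16 + 2 + 2 − 13 − 1)/2 = 22/2 = 11.
(Structurally: 2 ring(s) + 9 π bond(s) = 11.)

11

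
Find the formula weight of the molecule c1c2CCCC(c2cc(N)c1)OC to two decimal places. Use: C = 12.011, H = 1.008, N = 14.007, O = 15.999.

177.25

Molecular formula: C11H15NO.
M = 11×12.011 + 15×1.008 + 1×14.007 + 1×15.999 = 177.25 g/mol.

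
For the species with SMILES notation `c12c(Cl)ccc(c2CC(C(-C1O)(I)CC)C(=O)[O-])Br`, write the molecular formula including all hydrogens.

C13H12BrClIO3-

Heavy atoms from the SMILES: 1 Br, 13 C, 1 Cl, 1 I, 3 O.
Implicit hydrogens by atom environment:
  4 × C (aromatic): no H
  2 × C: 2 H each → 4
  2 × C (aromatic): 1 H each → 2
  2 × C: 1 H each → 2
  2 × C: no H
  1 × Br: no H
  1 × C: 3 H
  1 × Cl: no H
  1 × I: no H
  1 × O: 1 H
  1 × O: no H
  1 × O (charge -1): no H
  Total hydrogens = 12.
Net charge -1.
Molecular formula: C13H12BrClIO3-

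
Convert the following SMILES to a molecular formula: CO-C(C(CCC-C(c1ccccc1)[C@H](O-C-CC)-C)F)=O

C18H27FO3

Heavy atoms from the SMILES: 18 C, 1 F, 3 O.
Implicit hydrogens by atom environment:
  5 × C: 2 H each → 10
  5 × C (aromatic): 1 H each → 5
  3 × C: 3 H each → 9
  3 × C: 1 H each → 3
  3 × O: no H
  1 × C (aromatic): no H
  1 × C: no H
  1 × F: no H
  Total hydrogens = 27.
Molecular formula: C18H27FO3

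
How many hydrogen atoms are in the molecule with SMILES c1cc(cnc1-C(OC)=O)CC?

Hydrogens are implicit in SMILES; fill each atom to its normal valence:
  3 × C (aromatic): 1 H each → 3
  2 × C: 3 H each → 6
  2 × C (aromatic): no H
  2 × O: no H
  1 × C: 2 H
  1 × C: no H
  1 × N (aromatic): no H
  Total hydrogens = 11.

11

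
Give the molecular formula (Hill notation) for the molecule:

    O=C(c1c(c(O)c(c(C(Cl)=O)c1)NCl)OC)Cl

Heavy atoms from the SMILES: 9 C, 3 Cl, 1 N, 4 O.
Implicit hydrogens by atom environment:
  5 × C (aromatic): no H
  3 × Cl: no H
  3 × O: no H
  2 × C: no H
  1 × C: 3 H
  1 × C (aromatic): 1 H
  1 × N: 1 H
  1 × O: 1 H
  Total hydrogens = 6.
Molecular formula: C9H6Cl3NO4

C9H6Cl3NO4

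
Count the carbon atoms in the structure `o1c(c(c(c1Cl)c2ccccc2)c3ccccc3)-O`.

16

The symbol for carbon appears 16 times in the SMILES. Lowercase c denotes aromatic carbon and counts toward C.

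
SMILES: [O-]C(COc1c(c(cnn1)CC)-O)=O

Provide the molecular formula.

C8H9N2O4-

Heavy atoms from the SMILES: 8 C, 2 N, 4 O.
Implicit hydrogens by atom environment:
  3 × C (aromatic): no H
  2 × C: 2 H each → 4
  2 × N (aromatic): no H
  2 × O: no H
  1 × C: 3 H
  1 × C (aromatic): 1 H
  1 × C: no H
  1 × O: 1 H
  1 × O (charge -1): no H
  Total hydrogens = 9.
Net charge -1.
Molecular formula: C8H9N2O4-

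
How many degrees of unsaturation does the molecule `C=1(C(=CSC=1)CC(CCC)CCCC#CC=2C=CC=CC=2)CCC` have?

Molecular formula from the SMILES: C23H30S.
DoU = (2C + 2 + N − H − X)/2 = (2·23 + 2 + 0 − 30 − 0)/2 = 18/2 = 9.
(Structurally: 2 ring(s) + 7 π bond(s) = 9.)

9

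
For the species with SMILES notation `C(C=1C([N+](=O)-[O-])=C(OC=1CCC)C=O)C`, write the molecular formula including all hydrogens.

Heavy atoms from the SMILES: 10 C, 1 N, 4 O.
Implicit hydrogens by atom environment:
  4 × C (aromatic): no H
  3 × C: 2 H each → 6
  2 × C: 3 H each → 6
  2 × O: no H
  1 × C: 1 H
  1 × N (charge +1): no H
  1 × O (aromatic): no H
  1 × O (charge -1): no H
  Total hydrogens = 13.
Molecular formula: C10H13NO4

C10H13NO4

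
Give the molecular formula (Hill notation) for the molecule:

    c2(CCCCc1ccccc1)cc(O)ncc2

C15H17NO

Heavy atoms from the SMILES: 15 C, 1 N, 1 O.
Implicit hydrogens by atom environment:
  8 × C (aromatic): 1 H each → 8
  4 × C: 2 H each → 8
  3 × C (aromatic): no H
  1 × N (aromatic): no H
  1 × O: 1 H
  Total hydrogens = 17.
Molecular formula: C15H17NO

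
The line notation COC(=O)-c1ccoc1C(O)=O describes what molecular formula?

C7H6O5

Heavy atoms from the SMILES: 7 C, 5 O.
Implicit hydrogens by atom environment:
  3 × O: no H
  2 × C (aromatic): 1 H each → 2
  2 × C (aromatic): no H
  2 × C: no H
  1 × C: 3 H
  1 × O: 1 H
  1 × O (aromatic): no H
  Total hydrogens = 6.
Molecular formula: C7H6O5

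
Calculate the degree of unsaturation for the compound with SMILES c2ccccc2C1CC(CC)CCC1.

Molecular formula from the SMILES: C14H20.
DoU = (2C + 2 + N − H − X)/2 = (2·14 + 2 + 0 − 20 − 0)/2 = 10/2 = 5.
(Structurally: 2 ring(s) + 3 π bond(s) = 5.)

5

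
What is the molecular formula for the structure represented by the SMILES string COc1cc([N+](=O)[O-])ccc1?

C7H7NO3

Heavy atoms from the SMILES: 7 C, 1 N, 3 O.
Implicit hydrogens by atom environment:
  4 × C (aromatic): 1 H each → 4
  2 × C (aromatic): no H
  2 × O: no H
  1 × C: 3 H
  1 × N (charge +1): no H
  1 × O (charge -1): no H
  Total hydrogens = 7.
Molecular formula: C7H7NO3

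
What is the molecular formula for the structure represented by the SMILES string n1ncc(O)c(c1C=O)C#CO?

C7H4N2O3

Heavy atoms from the SMILES: 7 C, 2 N, 3 O.
Implicit hydrogens by atom environment:
  3 × C (aromatic): no H
  2 × C: no H
  2 × N (aromatic): no H
  2 × O: 1 H each → 2
  1 × C (aromatic): 1 H
  1 × C: 1 H
  1 × O: no H
  Total hydrogens = 4.
Molecular formula: C7H4N2O3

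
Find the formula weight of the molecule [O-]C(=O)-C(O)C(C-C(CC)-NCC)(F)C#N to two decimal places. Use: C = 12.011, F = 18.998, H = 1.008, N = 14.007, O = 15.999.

231.25

Molecular formula: C10H16FN2O3-.
M = 10×12.011 + 1×18.998 + 16×1.008 + 2×14.007 + 3×15.999 = 231.25 g/mol.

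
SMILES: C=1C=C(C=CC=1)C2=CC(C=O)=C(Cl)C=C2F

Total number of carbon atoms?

The symbol for carbon appears 13 times in the SMILES. (Cl is a single chlorine, not C + l.)

13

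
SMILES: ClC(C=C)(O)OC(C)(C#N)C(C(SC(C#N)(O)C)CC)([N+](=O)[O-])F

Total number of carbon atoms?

13

The symbol for carbon appears 13 times in the SMILES. (Cl is a single chlorine, not C + l.)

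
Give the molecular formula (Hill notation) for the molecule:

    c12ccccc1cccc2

Heavy atoms from the SMILES: 10 C.
Implicit hydrogens by atom environment:
  8 × C (aromatic): 1 H each → 8
  2 × C (aromatic): no H
  Total hydrogens = 8.
Molecular formula: C10H8

C10H8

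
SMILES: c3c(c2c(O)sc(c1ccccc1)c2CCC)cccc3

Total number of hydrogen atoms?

18

Hydrogens are implicit in SMILES; fill each atom to its normal valence:
  10 × C (aromatic): 1 H each → 10
  6 × C (aromatic): no H
  2 × C: 2 H each → 4
  1 × C: 3 H
  1 × O: 1 H
  1 × S (aromatic): no H
  Total hydrogens = 18.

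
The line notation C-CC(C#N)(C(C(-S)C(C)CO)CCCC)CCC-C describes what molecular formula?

C17H33NOS

Heavy atoms from the SMILES: 17 C, 1 N, 1 O, 1 S.
Implicit hydrogens by atom environment:
  8 × C: 2 H each → 16
  4 × C: 3 H each → 12
  3 × C: 1 H each → 3
  2 × C: no H
  1 × N: no H
  1 × O: 1 H
  1 × S: 1 H
  Total hydrogens = 33.
Molecular formula: C17H33NOS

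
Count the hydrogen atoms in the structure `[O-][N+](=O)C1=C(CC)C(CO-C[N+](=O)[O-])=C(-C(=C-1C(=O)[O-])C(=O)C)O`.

13

Hydrogens are implicit in SMILES; fill each atom to its normal valence:
  6 × C (aromatic): no H
  5 × O: no H
  3 × C: 2 H each → 6
  3 × O (charge -1): no H
  2 × C: 3 H each → 6
  2 × C: no H
  2 × N (charge +1): no H
  1 × O: 1 H
  Total hydrogens = 13.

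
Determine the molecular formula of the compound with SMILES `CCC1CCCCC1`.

Heavy atoms from the SMILES: 8 C.
Implicit hydrogens by atom environment:
  6 × C: 2 H each → 12
  1 × C: 3 H
  1 × C: 1 H
  Total hydrogens = 16.
Molecular formula: C8H16

C8H16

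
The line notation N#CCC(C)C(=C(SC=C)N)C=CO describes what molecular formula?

Heavy atoms from the SMILES: 10 C, 2 N, 1 O, 1 S.
Implicit hydrogens by atom environment:
  4 × C: 1 H each → 4
  3 × C: no H
  2 × C: 2 H each → 4
  1 × C: 3 H
  1 × N: 2 H
  1 × N: no H
  1 × O: 1 H
  1 × S: no H
  Total hydrogens = 14.
Molecular formula: C10H14N2OS

C10H14N2OS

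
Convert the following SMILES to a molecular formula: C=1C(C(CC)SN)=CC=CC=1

C9H13NS

Heavy atoms from the SMILES: 9 C, 1 N, 1 S.
Implicit hydrogens by atom environment:
  5 × C (aromatic): 1 H each → 5
  1 × C: 3 H
  1 × C: 2 H
  1 × C: 1 H
  1 × C (aromatic): no H
  1 × N: 2 H
  1 × S: no H
  Total hydrogens = 13.
Molecular formula: C9H13NS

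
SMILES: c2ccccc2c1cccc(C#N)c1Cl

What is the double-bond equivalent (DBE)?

Molecular formula from the SMILES: C13H8ClN.
DoU = (2C + 2 + N − H − X)/2 = (2·13 + 2 + 1 − 8 − 1)/2 = 20/2 = 10.
(Structurally: 2 ring(s) + 8 π bond(s) = 10.)

10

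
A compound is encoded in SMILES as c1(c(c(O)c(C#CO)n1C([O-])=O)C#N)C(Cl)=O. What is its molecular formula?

Heavy atoms from the SMILES: 9 C, 1 Cl, 2 N, 5 O.
Implicit hydrogens by atom environment:
  5 × C: no H
  4 × C (aromatic): no H
  2 × O: 1 H each → 2
  2 × O: no H
  1 × Cl: no H
  1 × N (aromatic): no H
  1 × N: no H
  1 × O (charge -1): no H
  Total hydrogens = 2.
Net charge -1.
Molecular formula: C9H2ClN2O5-

C9H2ClN2O5-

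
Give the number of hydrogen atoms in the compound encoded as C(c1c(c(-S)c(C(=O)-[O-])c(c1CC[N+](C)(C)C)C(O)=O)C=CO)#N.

18

Hydrogens are implicit in SMILES; fill each atom to its normal valence:
  6 × C (aromatic): no H
  3 × C: 3 H each → 9
  3 × C: no H
  2 × C: 2 H each → 4
  2 × C: 1 H each → 2
  2 × O: 1 H each → 2
  2 × O: no H
  1 × N: no H
  1 × N (charge +1): no H
  1 × O (charge -1): no H
  1 × S: 1 H
  Total hydrogens = 18.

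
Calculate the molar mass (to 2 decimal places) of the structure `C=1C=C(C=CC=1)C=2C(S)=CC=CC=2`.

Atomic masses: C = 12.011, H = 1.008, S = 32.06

186.27

Molecular formula: C12H10S.
M = 12×12.011 + 10×1.008 + 1×32.06 = 186.27 g/mol.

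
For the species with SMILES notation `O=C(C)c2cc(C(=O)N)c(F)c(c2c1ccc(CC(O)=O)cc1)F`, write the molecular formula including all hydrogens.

Heavy atoms from the SMILES: 17 C, 2 F, 1 N, 4 O.
Implicit hydrogens by atom environment:
  7 × C (aromatic): no H
  5 × C (aromatic): 1 H each → 5
  3 × C: no H
  3 × O: no H
  2 × F: no H
  1 × C: 3 H
  1 × C: 2 H
  1 × N: 2 H
  1 × O: 1 H
  Total hydrogens = 13.
Molecular formula: C17H13F2NO4

C17H13F2NO4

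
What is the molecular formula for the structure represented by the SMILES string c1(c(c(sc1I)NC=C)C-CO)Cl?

Heavy atoms from the SMILES: 8 C, 1 Cl, 1 I, 1 N, 1 O, 1 S.
Implicit hydrogens by atom environment:
  4 × C (aromatic): no H
  3 × C: 2 H each → 6
  1 × C: 1 H
  1 × Cl: no H
  1 × I: no H
  1 × N: 1 H
  1 × O: 1 H
  1 × S (aromatic): no H
  Total hydrogens = 9.
Molecular formula: C8H9ClINOS

C8H9ClINOS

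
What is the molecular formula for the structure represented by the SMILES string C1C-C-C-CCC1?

Heavy atoms from the SMILES: 7 C.
Implicit hydrogens by atom environment:
  7 × C: 2 H each → 14
  Total hydrogens = 14.
Molecular formula: C7H14

C7H14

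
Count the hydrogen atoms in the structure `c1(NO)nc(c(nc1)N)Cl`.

5

Hydrogens are implicit in SMILES; fill each atom to its normal valence:
  3 × C (aromatic): no H
  2 × N (aromatic): no H
  1 × C (aromatic): 1 H
  1 × Cl: no H
  1 × N: 2 H
  1 × N: 1 H
  1 × O: 1 H
  Total hydrogens = 5.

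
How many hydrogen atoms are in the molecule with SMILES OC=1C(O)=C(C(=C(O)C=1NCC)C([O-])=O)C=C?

12

Hydrogens are implicit in SMILES; fill each atom to its normal valence:
  6 × C (aromatic): no H
  3 × O: 1 H each → 3
  2 × C: 2 H each → 4
  1 × C: 3 H
  1 × C: 1 H
  1 × C: no H
  1 × N: 1 H
  1 × O: no H
  1 × O (charge -1): no H
  Total hydrogens = 12.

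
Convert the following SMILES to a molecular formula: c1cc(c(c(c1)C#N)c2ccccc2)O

C13H9NO

Heavy atoms from the SMILES: 13 C, 1 N, 1 O.
Implicit hydrogens by atom environment:
  8 × C (aromatic): 1 H each → 8
  4 × C (aromatic): no H
  1 × C: no H
  1 × N: no H
  1 × O: 1 H
  Total hydrogens = 9.
Molecular formula: C13H9NO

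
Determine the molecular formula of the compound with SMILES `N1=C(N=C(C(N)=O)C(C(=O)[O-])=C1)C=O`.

C7H4N3O4-

Heavy atoms from the SMILES: 7 C, 3 N, 4 O.
Implicit hydrogens by atom environment:
  3 × C (aromatic): no H
  3 × O: no H
  2 × C: no H
  2 × N (aromatic): no H
  1 × C (aromatic): 1 H
  1 × C: 1 H
  1 × N: 2 H
  1 × O (charge -1): no H
  Total hydrogens = 4.
Net charge -1.
Molecular formula: C7H4N3O4-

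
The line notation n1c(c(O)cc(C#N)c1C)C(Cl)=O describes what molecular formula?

Heavy atoms from the SMILES: 8 C, 1 Cl, 2 N, 2 O.
Implicit hydrogens by atom environment:
  4 × C (aromatic): no H
  2 × C: no H
  1 × C: 3 H
  1 × C (aromatic): 1 H
  1 × Cl: no H
  1 × N (aromatic): no H
  1 × N: no H
  1 × O: 1 H
  1 × O: no H
  Total hydrogens = 5.
Molecular formula: C8H5ClN2O2

C8H5ClN2O2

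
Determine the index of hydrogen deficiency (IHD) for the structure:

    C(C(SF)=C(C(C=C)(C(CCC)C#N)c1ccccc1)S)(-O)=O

Molecular formula from the SMILES: C17H18FNO2S2.
DoU = (2C + 2 + N − H − X)/2 = (2·17 + 2 + 1 − 18 − 1)/2 = 18/2 = 9.
(Structurally: 1 ring(s) + 8 π bond(s) = 9.)

9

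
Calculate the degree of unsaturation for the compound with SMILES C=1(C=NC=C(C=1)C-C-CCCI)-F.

Molecular formula from the SMILES: C10H13FIN.
DoU = (2C + 2 + N − H − X)/2 = (2·10 + 2 + 1 − 13 − 2)/2 = 8/2 = 4.
(Structurally: 1 ring(s) + 3 π bond(s) = 4.)

4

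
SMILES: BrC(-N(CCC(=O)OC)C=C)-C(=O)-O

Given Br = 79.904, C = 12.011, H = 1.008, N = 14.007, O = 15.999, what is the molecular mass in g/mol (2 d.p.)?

Molecular formula: C8H12BrNO4.
M = 1×79.904 + 8×12.011 + 12×1.008 + 1×14.007 + 4×15.999 = 266.09 g/mol.

266.09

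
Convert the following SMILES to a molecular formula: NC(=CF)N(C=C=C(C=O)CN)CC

Heavy atoms from the SMILES: 9 C, 1 F, 3 N, 1 O.
Implicit hydrogens by atom environment:
  3 × C: 1 H each → 3
  3 × C: no H
  2 × C: 2 H each → 4
  2 × N: 2 H each → 4
  1 × C: 3 H
  1 × F: no H
  1 × N: no H
  1 × O: no H
  Total hydrogens = 14.
Molecular formula: C9H14FN3O

C9H14FN3O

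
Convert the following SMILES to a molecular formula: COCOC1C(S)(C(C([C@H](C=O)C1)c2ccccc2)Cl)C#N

C16H18ClNO3S

Heavy atoms from the SMILES: 16 C, 1 Cl, 1 N, 3 O, 1 S.
Implicit hydrogens by atom environment:
  5 × C: 1 H each → 5
  5 × C (aromatic): 1 H each → 5
  3 × O: no H
  2 × C: 2 H each → 4
  2 × C: no H
  1 × C: 3 H
  1 × C (aromatic): no H
  1 × Cl: no H
  1 × N: no H
  1 × S: 1 H
  Total hydrogens = 18.
Molecular formula: C16H18ClNO3S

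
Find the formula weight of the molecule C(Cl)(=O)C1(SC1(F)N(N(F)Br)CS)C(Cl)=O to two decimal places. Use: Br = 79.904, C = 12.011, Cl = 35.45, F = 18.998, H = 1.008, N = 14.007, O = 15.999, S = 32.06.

376.01

Molecular formula: C5H3BrCl2F2N2O2S2.
M = 1×79.904 + 5×12.011 + 2×35.45 + 2×18.998 + 3×1.008 + 2×14.007 + 2×15.999 + 2×32.06 = 376.01 g/mol.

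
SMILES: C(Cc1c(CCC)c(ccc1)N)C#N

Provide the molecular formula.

C12H16N2

Heavy atoms from the SMILES: 12 C, 2 N.
Implicit hydrogens by atom environment:
  4 × C: 2 H each → 8
  3 × C (aromatic): 1 H each → 3
  3 × C (aromatic): no H
  1 × C: 3 H
  1 × C: no H
  1 × N: 2 H
  1 × N: no H
  Total hydrogens = 16.
Molecular formula: C12H16N2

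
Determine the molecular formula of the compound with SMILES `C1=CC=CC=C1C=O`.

C7H6O

Heavy atoms from the SMILES: 7 C, 1 O.
Implicit hydrogens by atom environment:
  5 × C (aromatic): 1 H each → 5
  1 × C: 1 H
  1 × C (aromatic): no H
  1 × O: no H
  Total hydrogens = 6.
Molecular formula: C7H6O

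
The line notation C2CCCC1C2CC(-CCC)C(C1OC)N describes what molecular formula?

Heavy atoms from the SMILES: 14 C, 1 N, 1 O.
Implicit hydrogens by atom environment:
  7 × C: 2 H each → 14
  5 × C: 1 H each → 5
  2 × C: 3 H each → 6
  1 × N: 2 H
  1 × O: no H
  Total hydrogens = 27.
Molecular formula: C14H27NO

C14H27NO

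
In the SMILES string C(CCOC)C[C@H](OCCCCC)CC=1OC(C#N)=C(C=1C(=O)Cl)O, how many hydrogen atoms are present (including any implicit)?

26

Hydrogens are implicit in SMILES; fill each atom to its normal valence:
  9 × C: 2 H each → 18
  4 × C (aromatic): no H
  3 × O: no H
  2 × C: 3 H each → 6
  2 × C: no H
  1 × C: 1 H
  1 × Cl: no H
  1 × N: no H
  1 × O: 1 H
  1 × O (aromatic): no H
  Total hydrogens = 26.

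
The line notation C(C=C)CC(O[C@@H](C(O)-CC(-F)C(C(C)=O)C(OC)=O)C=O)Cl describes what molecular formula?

C15H22ClFO6

Heavy atoms from the SMILES: 15 C, 1 Cl, 1 F, 6 O.
Implicit hydrogens by atom environment:
  7 × C: 1 H each → 7
  5 × O: no H
  4 × C: 2 H each → 8
  2 × C: 3 H each → 6
  2 × C: no H
  1 × Cl: no H
  1 × F: no H
  1 × O: 1 H
  Total hydrogens = 22.
Molecular formula: C15H22ClFO6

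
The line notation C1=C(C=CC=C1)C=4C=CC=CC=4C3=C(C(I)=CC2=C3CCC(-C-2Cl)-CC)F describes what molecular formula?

Heavy atoms from the SMILES: 24 C, 1 Cl, 1 F, 1 I.
Implicit hydrogens by atom environment:
  10 × C (aromatic): 1 H each → 10
  8 × C (aromatic): no H
  3 × C: 2 H each → 6
  2 × C: 1 H each → 2
  1 × C: 3 H
  1 × Cl: no H
  1 × F: no H
  1 × I: no H
  Total hydrogens = 21.
Molecular formula: C24H21ClFI

C24H21ClFI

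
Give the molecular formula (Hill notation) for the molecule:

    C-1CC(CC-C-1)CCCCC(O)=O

C11H20O2

Heavy atoms from the SMILES: 11 C, 2 O.
Implicit hydrogens by atom environment:
  9 × C: 2 H each → 18
  1 × C: 1 H
  1 × C: no H
  1 × O: 1 H
  1 × O: no H
  Total hydrogens = 20.
Molecular formula: C11H20O2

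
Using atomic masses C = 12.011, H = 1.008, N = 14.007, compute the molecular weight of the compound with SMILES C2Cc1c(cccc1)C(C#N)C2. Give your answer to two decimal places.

157.22

Molecular formula: C11H11N.
M = 11×12.011 + 11×1.008 + 1×14.007 = 157.22 g/mol.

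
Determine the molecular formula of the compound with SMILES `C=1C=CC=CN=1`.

Heavy atoms from the SMILES: 5 C, 1 N.
Implicit hydrogens by atom environment:
  5 × C (aromatic): 1 H each → 5
  1 × N (aromatic): no H
  Total hydrogens = 5.
Molecular formula: C5H5N

C5H5N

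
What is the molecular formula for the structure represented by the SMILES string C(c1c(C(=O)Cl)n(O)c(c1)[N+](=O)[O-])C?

Heavy atoms from the SMILES: 7 C, 1 Cl, 2 N, 4 O.
Implicit hydrogens by atom environment:
  3 × C (aromatic): no H
  2 × O: no H
  1 × C: 3 H
  1 × C: 2 H
  1 × C (aromatic): 1 H
  1 × C: no H
  1 × Cl: no H
  1 × N (aromatic): no H
  1 × N (charge +1): no H
  1 × O: 1 H
  1 × O (charge -1): no H
  Total hydrogens = 7.
Molecular formula: C7H7ClN2O4

C7H7ClN2O4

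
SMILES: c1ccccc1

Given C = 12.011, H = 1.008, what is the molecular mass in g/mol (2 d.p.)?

78.11

Molecular formula: C6H6.
M = 6×12.011 + 6×1.008 = 78.11 g/mol.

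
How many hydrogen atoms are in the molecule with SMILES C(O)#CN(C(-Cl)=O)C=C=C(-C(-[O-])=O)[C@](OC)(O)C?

9

Hydrogens are implicit in SMILES; fill each atom to its normal valence:
  7 × C: no H
  3 × O: no H
  2 × C: 3 H each → 6
  2 × O: 1 H each → 2
  1 × C: 1 H
  1 × Cl: no H
  1 × N: no H
  1 × O (charge -1): no H
  Total hydrogens = 9.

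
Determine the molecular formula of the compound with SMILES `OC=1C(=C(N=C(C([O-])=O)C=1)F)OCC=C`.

Heavy atoms from the SMILES: 9 C, 1 F, 1 N, 4 O.
Implicit hydrogens by atom environment:
  4 × C (aromatic): no H
  2 × C: 2 H each → 4
  2 × O: no H
  1 × C (aromatic): 1 H
  1 × C: 1 H
  1 × C: no H
  1 × F: no H
  1 × N (aromatic): no H
  1 × O: 1 H
  1 × O (charge -1): no H
  Total hydrogens = 7.
Net charge -1.
Molecular formula: C9H7FNO4-

C9H7FNO4-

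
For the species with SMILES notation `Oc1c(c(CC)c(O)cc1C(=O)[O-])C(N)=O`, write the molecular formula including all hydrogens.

C10H10NO5-

Heavy atoms from the SMILES: 10 C, 1 N, 5 O.
Implicit hydrogens by atom environment:
  5 × C (aromatic): no H
  2 × C: no H
  2 × O: 1 H each → 2
  2 × O: no H
  1 × C: 3 H
  1 × C: 2 H
  1 × C (aromatic): 1 H
  1 × N: 2 H
  1 × O (charge -1): no H
  Total hydrogens = 10.
Net charge -1.
Molecular formula: C10H10NO5-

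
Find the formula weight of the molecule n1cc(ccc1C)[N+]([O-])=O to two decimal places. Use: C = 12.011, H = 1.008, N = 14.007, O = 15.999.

138.13

Molecular formula: C6H6N2O2.
M = 6×12.011 + 6×1.008 + 2×14.007 + 2×15.999 = 138.13 g/mol.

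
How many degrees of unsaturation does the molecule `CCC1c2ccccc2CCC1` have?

5

Molecular formula from the SMILES: C12H16.
DoU = (2C + 2 + N − H − X)/2 = (2·12 + 2 + 0 − 16 − 0)/2 = 10/2 = 5.
(Structurally: 2 ring(s) + 3 π bond(s) = 5.)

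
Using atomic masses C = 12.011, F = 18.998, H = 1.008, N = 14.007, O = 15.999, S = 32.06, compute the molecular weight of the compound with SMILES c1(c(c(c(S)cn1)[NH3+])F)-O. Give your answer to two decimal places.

161.17

Molecular formula: C5H6FN2OS+.
M = 5×12.011 + 1×18.998 + 6×1.008 + 2×14.007 + 1×15.999 + 1×32.06 = 161.17 g/mol.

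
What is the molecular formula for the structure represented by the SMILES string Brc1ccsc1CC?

C6H7BrS

Heavy atoms from the SMILES: 1 Br, 6 C, 1 S.
Implicit hydrogens by atom environment:
  2 × C (aromatic): 1 H each → 2
  2 × C (aromatic): no H
  1 × Br: no H
  1 × C: 3 H
  1 × C: 2 H
  1 × S (aromatic): no H
  Total hydrogens = 7.
Molecular formula: C6H7BrS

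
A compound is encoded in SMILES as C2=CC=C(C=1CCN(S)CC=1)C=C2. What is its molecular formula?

Heavy atoms from the SMILES: 11 C, 1 N, 1 S.
Implicit hydrogens by atom environment:
  5 × C (aromatic): 1 H each → 5
  3 × C: 2 H each → 6
  1 × C: 1 H
  1 × C: no H
  1 × C (aromatic): no H
  1 × N: no H
  1 × S: 1 H
  Total hydrogens = 13.
Molecular formula: C11H13NS

C11H13NS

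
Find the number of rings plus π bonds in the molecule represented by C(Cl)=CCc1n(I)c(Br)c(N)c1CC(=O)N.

Molecular formula from the SMILES: C9H10BrClIN3O.
DoU = (2C + 2 + N − H − X)/2 = (2·9 + 2 + 3 − 10 − 3)/2 = 10/2 = 5.
(Structurally: 1 ring(s) + 4 π bond(s) = 5.)

5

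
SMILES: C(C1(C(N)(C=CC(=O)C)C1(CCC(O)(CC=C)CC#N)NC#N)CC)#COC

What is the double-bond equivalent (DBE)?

10

Molecular formula from the SMILES: C21H28N4O3.
DoU = (2C + 2 + N − H − X)/2 = (2·21 + 2 + 4 − 28 − 0)/2 = 20/2 = 10.
(Structurally: 1 ring(s) + 9 π bond(s) = 10.)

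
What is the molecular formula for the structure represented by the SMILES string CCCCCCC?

Heavy atoms from the SMILES: 7 C.
Implicit hydrogens by atom environment:
  5 × C: 2 H each → 10
  2 × C: 3 H each → 6
  Total hydrogens = 16.
Molecular formula: C7H16

C7H16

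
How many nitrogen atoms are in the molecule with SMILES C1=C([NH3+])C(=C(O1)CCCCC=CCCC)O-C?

1

The symbol for nitrogen appears 1 time in the SMILES.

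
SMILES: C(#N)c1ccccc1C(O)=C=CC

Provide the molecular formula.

C11H9NO

Heavy atoms from the SMILES: 11 C, 1 N, 1 O.
Implicit hydrogens by atom environment:
  4 × C (aromatic): 1 H each → 4
  3 × C: no H
  2 × C (aromatic): no H
  1 × C: 3 H
  1 × C: 1 H
  1 × N: no H
  1 × O: 1 H
  Total hydrogens = 9.
Molecular formula: C11H9NO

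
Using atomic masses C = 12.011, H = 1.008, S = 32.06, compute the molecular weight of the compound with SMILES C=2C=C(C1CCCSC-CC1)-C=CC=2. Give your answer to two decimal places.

Molecular formula: C13H18S.
M = 13×12.011 + 18×1.008 + 1×32.06 = 206.35 g/mol.

206.35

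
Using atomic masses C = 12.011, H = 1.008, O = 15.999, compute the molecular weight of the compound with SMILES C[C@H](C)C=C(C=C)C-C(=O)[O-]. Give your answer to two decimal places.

Molecular formula: C9H13O2-.
M = 9×12.011 + 13×1.008 + 2×15.999 = 153.20 g/mol.

153.20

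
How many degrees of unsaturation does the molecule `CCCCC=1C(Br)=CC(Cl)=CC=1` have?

4

Molecular formula from the SMILES: C10H12BrCl.
DoU = (2C + 2 + N − H − X)/2 = (2·10 + 2 + 0 − 12 − 2)/2 = 8/2 = 4.
(Structurally: 1 ring(s) + 3 π bond(s) = 4.)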